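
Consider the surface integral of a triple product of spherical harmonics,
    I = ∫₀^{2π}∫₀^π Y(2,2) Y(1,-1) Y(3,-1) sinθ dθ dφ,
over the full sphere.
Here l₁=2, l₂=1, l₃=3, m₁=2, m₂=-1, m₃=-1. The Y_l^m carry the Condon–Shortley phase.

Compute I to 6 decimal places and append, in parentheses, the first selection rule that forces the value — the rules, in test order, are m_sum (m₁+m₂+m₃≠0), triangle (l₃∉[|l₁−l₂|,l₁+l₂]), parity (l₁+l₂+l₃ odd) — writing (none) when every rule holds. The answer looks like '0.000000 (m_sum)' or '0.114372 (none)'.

m-sum 0 ✓  L=6 even ✓  1≤3≤3 ✓
Π(2lᵢ+1) = 5×3×7 = 105
triangle coeff Δ(2,1,3) = 1/105
Σ_t [0,0]: t=0:+1/4 = 1/4
(3j)²=3/35 [(2 1 3; 0 0 0)], sign=-1
Σ_t [0,0]: t=0:+1/48 = 1/48
(3j)²=1/105 [(2 1 3; 2 -1 -1)], sign=+1
⇒ 4πI² = 3/35
I = (-1)√(3/35/(4π)) = -0.08258890
No selection rule forces the value: the integral is nonzero (none).

-0.082589 (none)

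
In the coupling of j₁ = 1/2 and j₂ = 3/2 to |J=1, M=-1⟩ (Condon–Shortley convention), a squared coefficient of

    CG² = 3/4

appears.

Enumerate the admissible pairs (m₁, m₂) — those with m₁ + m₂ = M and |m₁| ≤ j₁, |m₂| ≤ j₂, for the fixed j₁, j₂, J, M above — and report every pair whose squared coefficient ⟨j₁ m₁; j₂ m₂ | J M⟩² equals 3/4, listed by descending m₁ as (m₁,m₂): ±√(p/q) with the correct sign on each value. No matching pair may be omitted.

Admissible pairs with m₁+m₂ = M = -1: (-1/2,-1/2), (1/2,-3/2)
  (m₁,m₂)=(1/2,-3/2): CG² = 3/4, CG = +√(3/4)   ← matches the target
  (m₁,m₂)=(-1/2,-1/2): CG² = 1/4, CG = −√(1/4)
Pairs with CG² = 3/4: (1/2,-3/2): +√(3/4)

(1/2,-3/2): +√(3/4)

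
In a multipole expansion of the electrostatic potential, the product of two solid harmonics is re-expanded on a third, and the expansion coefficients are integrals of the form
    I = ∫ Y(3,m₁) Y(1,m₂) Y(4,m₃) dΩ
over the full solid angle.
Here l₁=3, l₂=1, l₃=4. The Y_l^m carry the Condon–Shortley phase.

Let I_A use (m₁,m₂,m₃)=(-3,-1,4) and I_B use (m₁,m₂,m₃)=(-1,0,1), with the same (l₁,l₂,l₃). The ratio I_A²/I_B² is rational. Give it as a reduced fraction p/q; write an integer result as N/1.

28/15

l's match ⇒ only the (l;m) 3-j factors differ between A and B.
A: triangle coeff Δ(3,1,4) = 1/252; Σ_t [0,0]: t=0:+1/1440 = 1/1440; (3j)²=1/9 [(3 1 4; -3 -1 4)], sign=+1
B: triangle coeff Δ(3,1,4) = 1/252; Σ_t [0,0]: t=0:+1/48 = 1/48; (3j)²=5/84 [(3 1 4; -1 0 1)], sign=-1
I_A²/I_B² = (1/9)/(5/84) = 28/15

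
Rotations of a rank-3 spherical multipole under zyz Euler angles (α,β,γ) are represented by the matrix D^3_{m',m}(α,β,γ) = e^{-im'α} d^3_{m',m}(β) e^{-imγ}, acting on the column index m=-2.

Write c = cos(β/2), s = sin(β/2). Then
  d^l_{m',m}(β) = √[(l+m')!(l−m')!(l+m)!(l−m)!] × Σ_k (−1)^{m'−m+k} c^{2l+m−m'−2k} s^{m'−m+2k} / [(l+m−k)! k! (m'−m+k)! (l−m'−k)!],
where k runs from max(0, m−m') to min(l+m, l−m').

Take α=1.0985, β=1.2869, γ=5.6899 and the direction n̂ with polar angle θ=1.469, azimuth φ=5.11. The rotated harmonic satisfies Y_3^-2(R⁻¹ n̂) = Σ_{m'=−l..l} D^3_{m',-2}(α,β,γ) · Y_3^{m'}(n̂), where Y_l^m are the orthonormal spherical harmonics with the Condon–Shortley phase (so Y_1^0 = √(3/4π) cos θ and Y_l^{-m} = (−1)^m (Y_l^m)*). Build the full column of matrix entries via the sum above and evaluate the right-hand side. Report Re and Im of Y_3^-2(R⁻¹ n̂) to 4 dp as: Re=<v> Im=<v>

Re=0.3474 Im=-0.1841

Need the full column D^3_{m',-2} for m'=−3..3 at α=1.0985, β=1.2869, γ=5.6899.
cos(β/2)=0.800031, sin(β/2)=0.599959
d^3_{-3,-2}: single k=1 term ⇒ +0.481649;  D = -0.246861+0.413576i
d^3_{-2,-2}: k∈[0..1] ⇒ +0.262204 -0.737293 = -0.475088;  D = -0.252508-0.402428i
d^3_{-1,-2}: k∈[0..1] ⇒ -0.621806 +0.699383 = +0.077577;  D = +0.077276-0.006823i
d^3_{0,-2}: k∈[0..1] ⇒ +0.807664 -0.454214 = +0.353450;  D = +0.132488-0.327679i
d^3_{1,-2}: k∈[0..1] ⇒ -0.699383 +0.196659 = -0.502723;  D = +0.329318+0.379842i
d^3_{2,-2}: k∈[0..1] ⇒ +0.414639 -0.046637 = +0.368002;  D = -0.357280+0.088182i
d^3_{3,-2}: single k=0 term ⇒ -0.152332;  D = +0.034775-0.148309i
Y_3^{m'}(θ=1.469,φ=5.11) and Σ D·Y over m':
  (-0.2469+0.4136i)·(-0.3818-0.1516i)  (-0.2525-0.4024i)·(-0.0720+0.0734i)  (+0.0773-0.0068i)·(-0.1181-0.2811i)  (+0.1325-0.3277i)·(-0.1118+0.0000i)  (+0.3293+0.3798i)·(+0.1181-0.2811i)  (-0.3573+0.0882i)·(-0.0720-0.0734i)  (+0.0348-0.1483i)·(+0.3818-0.1516i)
Y_3^-2(R⁻¹ n̂) = +0.347429-0.184080i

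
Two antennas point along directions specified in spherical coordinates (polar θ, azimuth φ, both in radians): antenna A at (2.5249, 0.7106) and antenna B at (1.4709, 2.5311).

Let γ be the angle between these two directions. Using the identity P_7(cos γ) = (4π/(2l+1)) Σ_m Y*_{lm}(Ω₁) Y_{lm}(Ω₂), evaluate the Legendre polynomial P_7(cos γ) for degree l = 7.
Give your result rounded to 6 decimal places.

Term-by-term m-sum for l=7 (normalisation 4π/15 = 0.837758):
  m=-7: (+0.002801-0.010453i) × (+0.205201+0.437075i) = +0.005143-0.000921i  (running Σ = +0.005143-0.000921i)
  m=-6: (+0.024781+0.051459i) × (-0.157022-0.090189i) = +0.000750-0.010315i  (running Σ = +0.005893-0.011236i)
  m=-5: (-0.166503-0.072646i) × (-0.310363+0.027736i) = +0.053691+0.017929i  (running Σ = +0.059585+0.006693i)
  m=-4: (+0.361724-0.111575i) × (+0.157563-0.132612i) = +0.042198-0.065549i  (running Σ = +0.101783-0.058856i)
  m=-3: (-0.255199+0.406142i) × (+0.066228-0.248277i) = +0.083934+0.090258i  (running Σ = +0.185717+0.031402i)
  m=-2: (-0.032642-0.216570i) × (+0.073700+0.202021i) = +0.041346-0.022556i  (running Σ = +0.227063+0.008846i)
  m=-1: (-0.222382-0.191376i) × (+0.192982+0.135020i) = -0.017076-0.066958i  (running Σ = +0.209987-0.058112i)
  m=0: (+0.325677-0.000000i) × (-0.217478+0.000000i) = -0.070828+0.000000i  (running Σ = +0.139159-0.058112i)
  m=1: (+0.222382-0.191376i) × (-0.192982+0.135020i) = -0.017076+0.066958i  (running Σ = +0.122083+0.008846i)
  m=2: (-0.032642+0.216570i) × (+0.073700-0.202021i) = +0.041346+0.022556i  (running Σ = +0.163429+0.031402i)
  m=3: (+0.255199+0.406142i) × (-0.066228-0.248277i) = +0.083934-0.090258i  (running Σ = +0.247364-0.058856i)
  m=4: (+0.361724+0.111575i) × (+0.157563+0.132612i) = +0.042198+0.065549i  (running Σ = +0.289562+0.006693i)
  m=5: (+0.166503-0.072646i) × (+0.310363+0.027736i) = +0.053691-0.017929i  (running Σ = +0.343253-0.011236i)
  m=6: (+0.024781-0.051459i) × (-0.157022+0.090189i) = +0.000750+0.010315i  (running Σ = +0.344003-0.000921i)
  m=7: (-0.002801-0.010453i) × (-0.205201+0.437075i) = +0.005143+0.000921i  (running Σ = +0.349147+0.000000i)
Total Σ_m = +0.349147+0.000000i. Multiply by 0.837758: +0.292500+0.000000i. P_7(cos γ) = 0.292500

0.292500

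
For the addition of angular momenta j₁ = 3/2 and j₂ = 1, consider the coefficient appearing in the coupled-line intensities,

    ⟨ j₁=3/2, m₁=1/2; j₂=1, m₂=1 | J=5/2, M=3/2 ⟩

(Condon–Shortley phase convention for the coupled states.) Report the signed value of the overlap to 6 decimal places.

+0.774597  (= +√(3/5))

triangle: 0!*3!*2!/6! = 12/720
(j±m)!: 2!*1!*2!*0!*4!*1! = 96
prefactor² = (2J+1)*Δ*N² = 48/5
  k=0: +1/(0!*0!*1!*2!*2!*0!) = 1/4
Σ = 1/4  ⇒  CG² = 48/5*(1/4)² = 3/5
CG = +√(3/5) = +0.774597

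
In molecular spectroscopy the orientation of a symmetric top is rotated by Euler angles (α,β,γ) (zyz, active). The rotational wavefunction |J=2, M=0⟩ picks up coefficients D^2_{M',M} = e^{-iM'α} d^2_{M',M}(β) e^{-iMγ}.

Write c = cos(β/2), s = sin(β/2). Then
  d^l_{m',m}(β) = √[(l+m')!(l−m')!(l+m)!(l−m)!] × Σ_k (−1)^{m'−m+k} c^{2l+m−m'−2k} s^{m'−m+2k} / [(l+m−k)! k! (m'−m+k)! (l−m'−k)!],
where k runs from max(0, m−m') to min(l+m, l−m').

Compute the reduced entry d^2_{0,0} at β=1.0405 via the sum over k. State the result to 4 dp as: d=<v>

d=-0.1163

d^2_{0,0}(β=1.0405) via the finite sum:
With c≡cos(β/2)=0.867695 and s≡sin(β/2)=0.497097, N=[2·2·2·2]^{1/2}=4.000000
The bounds max(0,m−m')=0 and min(l+m,l−m')=2 give 3 terms
  k=0: (−1)^0·4.0000/(4)·0.8677^4·0.4971^0 = +0.566850
  k=1: (−1)^1·4.0000/(1)·0.8677^2·0.4971^2 = -0.744177
  k=2: (−1)^2·4.0000/(4)·0.8677^0·0.4971^4 = +0.061061
d^2_{0,0}(1.0405) = +0.566850 -0.744177 +0.061061 = -0.116266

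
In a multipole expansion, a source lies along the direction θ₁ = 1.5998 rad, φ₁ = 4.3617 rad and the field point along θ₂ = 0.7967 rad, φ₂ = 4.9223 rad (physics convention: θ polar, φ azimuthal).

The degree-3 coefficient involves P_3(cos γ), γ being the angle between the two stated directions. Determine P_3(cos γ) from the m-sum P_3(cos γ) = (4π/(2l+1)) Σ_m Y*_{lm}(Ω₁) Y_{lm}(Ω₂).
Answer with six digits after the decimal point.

-0.376914

Term-by-term m-sum for l=3 (normalisation 4π/7 = 1.795196):
  m=-3: Y*=+0.361881+0.206589i  Y=-0.089835-0.123281i  product -0.007041-0.063172i
  m=-2: Y*=+0.022622-0.019108i  Y=-0.333572+0.148893i  product -0.004701+0.009742i
  m=-1: Y*=+0.110514+0.302107i  Y=+0.069509+0.326257i  product -0.090883+0.057055i
  m=+0: Y*=+0.032420-0.000000i  Y=-0.145179+0.000000i  product -0.004707+0.000000i
  m=+1: Y*=-0.110514+0.302107i  Y=-0.069509+0.326257i  product -0.090883-0.057055i
  m=+2: Y*=+0.022622+0.019108i  Y=-0.333572-0.148893i  product -0.004701-0.009742i
  m=+3: Y*=-0.361881+0.206589i  Y=+0.089835-0.123281i  product -0.007041+0.063172i
Σ over m = -0.209957+0.000000i; ×(4π/7) → -0.376914+0.000000i. Real part: -0.376914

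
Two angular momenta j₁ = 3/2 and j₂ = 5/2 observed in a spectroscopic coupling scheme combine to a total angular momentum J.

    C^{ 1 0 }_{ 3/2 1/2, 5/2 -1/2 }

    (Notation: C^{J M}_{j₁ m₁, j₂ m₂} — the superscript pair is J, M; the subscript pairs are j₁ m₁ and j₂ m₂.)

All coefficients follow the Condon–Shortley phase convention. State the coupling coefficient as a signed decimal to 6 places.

j₁+j₂−J=3  J+j₁−j₂=0  J−j₁+j₂=2  j₁+j₂+J+1=6
(j₁±m₁, j₂±m₂, J±M) = (2,1,2,3,1,1)
P² = 6/5
sum k=1..1:
  [1] −1/2 = -1/2
S = -1/2
C² = P²·S² = 3/10 ; C = -0.547723

-0.547723  (= −√(3/10))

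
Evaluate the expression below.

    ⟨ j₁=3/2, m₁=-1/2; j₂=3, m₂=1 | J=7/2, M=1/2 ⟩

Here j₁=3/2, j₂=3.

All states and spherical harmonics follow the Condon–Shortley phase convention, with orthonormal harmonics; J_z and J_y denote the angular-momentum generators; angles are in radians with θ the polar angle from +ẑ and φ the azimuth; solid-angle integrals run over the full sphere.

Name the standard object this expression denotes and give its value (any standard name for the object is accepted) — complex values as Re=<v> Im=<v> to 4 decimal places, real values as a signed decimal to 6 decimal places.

Clebsch–Gordan coefficient, −√(2/7) ≈ -0.534522

This is a Clebsch–Gordan (vector-coupling) coefficient.
triangle: 1!·2!·5!/9! = 240/362880
(j±m)!: 1!·2!·4!·2!·4!·3! = 13824
prefactor² = (2J+1)·Δ·N² = 512/7
  k=0: +1/(0!·1!·2!·4!·0!·1!) = 1/48
  k=1: −1/(1!·0!·1!·3!·1!·2!) = -1/12
Σ = -1/16  ⇒  CG² = 512/7·(-1/16)² = 2/7
CG = −√(2/7) = -0.534522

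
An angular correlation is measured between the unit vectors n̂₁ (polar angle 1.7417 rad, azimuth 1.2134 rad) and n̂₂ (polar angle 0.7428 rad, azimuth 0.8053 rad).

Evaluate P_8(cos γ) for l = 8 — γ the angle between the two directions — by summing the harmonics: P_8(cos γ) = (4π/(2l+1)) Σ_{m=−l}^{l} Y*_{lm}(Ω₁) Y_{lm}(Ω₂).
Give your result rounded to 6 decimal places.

Addition theorem: P_8(cos γ) = (4π/17) Σ_m Y*_{lm}(Ω₁) Y_{lm}(Ω₂), m = −8…8:
  m=-8: Y*=-0.440174-0.127729i  Y=+0.022286-0.003579i  product -0.010267-0.001271i
  m=-7: Y*=+0.188912-0.253825i  Y=+0.078507+0.059198i  product +0.029857-0.008744i
  m=-6: Y*=-0.105890-0.163909i  Y=+0.030641+0.255384i  product +0.038615-0.032065i
  m=-5: Y*=+0.322098-0.070738i  Y=-0.275880+0.337077i  product -0.065016+0.128087i
  m=-4: Y*=+0.013574-0.095487i  Y=-0.425312+0.033930i  product -0.002533+0.041072i
  m=-3: Y*=+0.284724+0.155031i  Y=-0.055647-0.049369i  product -0.008190-0.022683i
  m=-2: Y*=+0.038241-0.033189i  Y=+0.013807+0.346700i  product +0.012035+0.012800i
  m=-1: Y*=+0.111589+0.298818i  Y=-0.175226+0.182343i  product -0.074041-0.032013i
  m=+0: Y*=+0.036951-0.000000i  Y=+0.277207+0.000000i  product +0.010243+0.000000i
  m=+1: Y*=-0.111589+0.298818i  Y=+0.175226+0.182343i  product -0.074041+0.032013i
  m=+2: Y*=+0.038241+0.033189i  Y=+0.013807-0.346700i  product +0.012035-0.012800i
  m=+3: Y*=-0.284724+0.155031i  Y=+0.055647-0.049369i  product -0.008190+0.022683i
  m=+4: Y*=+0.013574+0.095487i  Y=-0.425312-0.033930i  product -0.002533-0.041072i
  m=+5: Y*=-0.322098-0.070738i  Y=+0.275880+0.337077i  product -0.065016-0.128087i
  m=+6: Y*=-0.105890+0.163909i  Y=+0.030641-0.255384i  product +0.038615+0.032065i
  m=+7: Y*=-0.188912-0.253825i  Y=-0.078507+0.059198i  product +0.029857+0.008744i
  m=+8: Y*=-0.440174+0.127729i  Y=+0.022286+0.003579i  product -0.010267+0.001271i
Σ over m = -0.148838+0.000000i; ×(4π/17) → -0.110021+0.000000i. Real part: -0.110021

-0.110021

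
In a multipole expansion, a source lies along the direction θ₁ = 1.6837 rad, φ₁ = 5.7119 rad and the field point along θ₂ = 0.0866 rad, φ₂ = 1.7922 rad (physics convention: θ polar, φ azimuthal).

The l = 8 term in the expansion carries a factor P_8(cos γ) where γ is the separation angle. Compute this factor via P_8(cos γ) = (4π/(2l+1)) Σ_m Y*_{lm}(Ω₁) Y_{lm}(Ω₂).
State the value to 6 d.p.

Term-by-term m-sum for l=8 (normalisation 4π/17 = 0.739198):
  term(m=-8) = 0.00000 - 0.00000j   from Y*(Ω₁)=-0.06936 + 0.48482j, Y(Ω₂)=-0.00000 - 0.00000j
  term(m=-7) = 0.00000 - 0.00000j   from Y*(Ω₁)=0.14536 - 0.16796j, Y(Ω₂)=0.00000 + 0.00000j
  term(m=-6) = 0.00000 + 0.00000j   from Y*(Ω₁)=0.28137 - 0.08278j, Y(Ω₂)=-0.00000 + 0.00000j
  term(m=-5) = 0.00001 + 0.00001j   from Y*(Ω₁)=-0.23924 - 0.07013j, Y(Ω₂)=-0.00004 - 0.00002j
  term(m=-4) = -0.00017 + 0.00000j   from Y*(Ω₁)=-0.14700 - 0.16953j, Y(Ω₂)=0.00047 - 0.00058j
  term(m=-3) = -0.00157 + 0.00164j   from Y*(Ω₁)=0.03684 + 0.25573j, Y(Ω₂)=0.00542 + 0.00692j
  term(m=-2) = -0.00021 - 0.01424j   from Y*(Ω₁)=-0.07986 + 0.17494j, Y(Ω₂)=-0.06693 + 0.03174j
  term(m=-1) = -0.07433 - 0.07325j   from Y*(Ω₁)=0.21981 - 0.14129j, Y(Ω₂)=-0.08771 - 0.38964j
  term(m=+0) = 0.18469 + 0.00000j   from Y*(Ω₁)=0.18263 + 0.00000j, Y(Ω₂)=1.01127 + 0.00000j
  term(m=+1) = -0.07433 + 0.07325j   from Y*(Ω₁)=-0.21981 - 0.14129j, Y(Ω₂)=0.08771 - 0.38964j
  term(m=+2) = -0.00021 + 0.01424j   from Y*(Ω₁)=-0.07986 - 0.17494j, Y(Ω₂)=-0.06693 - 0.03174j
  term(m=+3) = -0.00157 - 0.00164j   from Y*(Ω₁)=-0.03684 + 0.25573j, Y(Ω₂)=-0.00542 + 0.00692j
  term(m=+4) = -0.00017 - 0.00000j   from Y*(Ω₁)=-0.14700 + 0.16953j, Y(Ω₂)=0.00047 + 0.00058j
  term(m=+5) = 0.00001 - 0.00001j   from Y*(Ω₁)=0.23924 - 0.07013j, Y(Ω₂)=0.00004 - 0.00002j
  term(m=+6) = 0.00000 - 0.00000j   from Y*(Ω₁)=0.28137 + 0.08278j, Y(Ω₂)=-0.00000 - 0.00000j
  term(m=+7) = 0.00000 + 0.00000j   from Y*(Ω₁)=-0.14536 - 0.16796j, Y(Ω₂)=-0.00000 + 0.00000j
  term(m=+8) = 0.00000 + 0.00000j   from Y*(Ω₁)=-0.06936 - 0.48482j, Y(Ω₂)=-0.00000 + 0.00000j
Total Σ_m = 0.03216 - 0.00000j. Multiply by 0.739198: 0.02377 - 0.00000j. P_8(cos γ) = 0.023771

0.023771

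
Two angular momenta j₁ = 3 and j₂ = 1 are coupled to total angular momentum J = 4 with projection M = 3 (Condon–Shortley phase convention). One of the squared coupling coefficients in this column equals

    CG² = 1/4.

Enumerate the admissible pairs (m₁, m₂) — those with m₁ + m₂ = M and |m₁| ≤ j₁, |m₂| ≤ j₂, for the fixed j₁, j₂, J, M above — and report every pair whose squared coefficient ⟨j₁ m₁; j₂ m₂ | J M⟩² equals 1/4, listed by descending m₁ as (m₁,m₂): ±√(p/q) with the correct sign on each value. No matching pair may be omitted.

Admissible pairs with m₁+m₂ = M = 3: (2,1), (3,0)
  (m₁,m₂)=(3,0): CG² = 1/4, CG = +√(1/4)   ← matches the target
  (m₁,m₂)=(2,1): CG² = 3/4, CG = +√(3/4)
Pairs with CG² = 1/4: (3,0): +√(1/4)

(3,0): +√(1/4)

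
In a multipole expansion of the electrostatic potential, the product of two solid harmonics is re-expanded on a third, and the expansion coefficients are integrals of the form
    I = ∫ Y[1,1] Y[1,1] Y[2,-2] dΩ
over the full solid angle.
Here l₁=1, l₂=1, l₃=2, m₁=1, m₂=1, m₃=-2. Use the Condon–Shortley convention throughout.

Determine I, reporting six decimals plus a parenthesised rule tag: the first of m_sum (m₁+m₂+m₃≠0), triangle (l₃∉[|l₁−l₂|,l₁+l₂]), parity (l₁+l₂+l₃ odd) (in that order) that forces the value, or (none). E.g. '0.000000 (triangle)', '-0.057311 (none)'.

0.309019 (none)

Rules hold: Σm=0, L=4 even, 0≤2≤2.
N = 3·3·5 = 45
Δ = 0!·2!·2!/5! = 1/30
Racah Σ t=0..0: t=0:+1/1 = 1/1
⇒ 3j(1 1 2; 0 0 0)² = 2/15, sgn +1
Racah Σ t=0..0: t=0:+1/4 = 1/4
⇒ 3j(1 1 2; 1 1 -2)² = 1/5, sgn +1
4πI² = N·(3j₀)²·(3jₘ)² = 6/5
I = +1·√(1.2/4π) = 0.30901936
No selection rule forces the value: the integral is nonzero (none).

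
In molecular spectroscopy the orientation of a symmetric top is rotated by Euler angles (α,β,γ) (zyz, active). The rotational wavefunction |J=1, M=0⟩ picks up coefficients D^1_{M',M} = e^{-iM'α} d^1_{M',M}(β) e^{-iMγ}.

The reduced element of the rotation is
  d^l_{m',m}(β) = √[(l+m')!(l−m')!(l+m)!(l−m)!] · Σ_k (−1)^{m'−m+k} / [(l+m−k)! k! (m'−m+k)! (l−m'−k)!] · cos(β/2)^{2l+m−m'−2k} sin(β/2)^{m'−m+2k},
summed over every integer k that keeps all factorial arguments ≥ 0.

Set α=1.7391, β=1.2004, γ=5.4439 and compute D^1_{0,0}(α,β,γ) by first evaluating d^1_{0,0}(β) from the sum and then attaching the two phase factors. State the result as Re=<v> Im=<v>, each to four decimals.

Re=0.3620 Im=0.0000

First d^1_{0,0}(β=1.2004), then the phase factors e^{-i(0)α} and e^{-i(0)γ}:
c=cos(1.200400/2)=0.825223, s=sin(1.200400/2)=0.564808; N=√[1·1·1·1]=1.000000
k∈{0,1} keeps every argument non-negative
  k=0: (−1)^0·1.0000/(1)·0.8252^2·0.5648^0 = +0.680992
  k=1: (−1)^1·1.0000/(1)·0.8252^0·0.5648^2 = -0.319008
d^1_{0,0}(1.2004) = +0.680992 -0.319008 = +0.361985
Attach z-rotation phases: D = e^{-i(0)(1.7391)}·(+0.361985)·e^{-i(0)(5.4439)} = +0.361985+0.000000i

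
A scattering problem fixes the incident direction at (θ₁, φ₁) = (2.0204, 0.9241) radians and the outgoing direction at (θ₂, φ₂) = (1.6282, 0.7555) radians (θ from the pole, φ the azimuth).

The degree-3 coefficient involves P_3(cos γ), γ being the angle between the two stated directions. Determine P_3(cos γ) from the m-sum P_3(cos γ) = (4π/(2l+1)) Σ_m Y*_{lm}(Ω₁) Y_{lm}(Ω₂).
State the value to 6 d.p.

0.525163

Summing Y*_{l m}(θ₁,φ₁)·Y_{l m}(θ₂,φ₂) over m ∈ [−3, 3]; prefactor 4π/(2·3+1) = 1.795196:
  m=-3: Y*=(-0.284237, 0.110014)  Y=(-0.266090, -0.318682)  product (0.110692, 0.061308)
  m=-2: Y*=(0.098663, -0.346495)  Y=(-0.003492, 0.058336)  product (0.019869, 0.006966)
  m=-1: Y*=(-0.009747, -0.012910)  Y=(-0.230999, 0.217584)  product (0.005061, 0.000861)
  m=+0: Y*=(0.333385, -0.000000)  Y=(0.063877, 0.000000)  product (0.021296, 0.000000)
  m=+1: Y*=(0.009747, -0.012910)  Y=(0.230999, 0.217584)  product (0.005061, -0.000861)
  m=+2: Y*=(0.098663, 0.346495)  Y=(-0.003492, -0.058336)  product (0.019869, -0.006966)
  m=+3: Y*=(0.284237, 0.110014)  Y=(0.266090, -0.318682)  product (0.110692, -0.061308)
Σ over m = (0.292538, 0.000000); ×(4π/7) → (0.525163, 0.000000). Real part: 0.525163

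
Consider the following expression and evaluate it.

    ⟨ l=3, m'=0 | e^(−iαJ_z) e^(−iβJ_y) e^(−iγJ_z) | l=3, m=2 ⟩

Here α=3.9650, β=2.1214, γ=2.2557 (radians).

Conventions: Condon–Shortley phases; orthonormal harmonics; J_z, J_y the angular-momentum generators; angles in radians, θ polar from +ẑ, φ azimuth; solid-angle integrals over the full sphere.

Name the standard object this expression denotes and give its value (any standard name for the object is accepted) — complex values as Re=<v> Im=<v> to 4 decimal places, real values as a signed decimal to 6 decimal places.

Wigner D-matrix element, Re=0.1039 Im=-0.5098

This is a Wigner D-matrix element — the rotation-matrix element ⟨l m'| R(α,β,γ) |l m⟩ in the angular-momentum basis.
Split into d^3_{0,2}(β=2.1214) × two z-phases.
c=cos(2.121400/2)=0.488261, s=sin(2.121400/2)=0.872697; N=√[6·6·120·1]=65.726707
k∈{2,3} keeps every argument non-negative
  k=2: (−1)^0·65.7267/(12)·0.4883^4·0.8727^2 = +0.237081
  k=3: (−1)^1·65.7267/(12)·0.4883^2·0.8727^4 = -0.757391
d^3_{0,2}(2.1214) = +0.237081 -0.757391 = -0.520310
D = (+1.000000+0.000000i)·(-0.520310)·(-0.199639+0.979870i) = +0.103874-0.509836i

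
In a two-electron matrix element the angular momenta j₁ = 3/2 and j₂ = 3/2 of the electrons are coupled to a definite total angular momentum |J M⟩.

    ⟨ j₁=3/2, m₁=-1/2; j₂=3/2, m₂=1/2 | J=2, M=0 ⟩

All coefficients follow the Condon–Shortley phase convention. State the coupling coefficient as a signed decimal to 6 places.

j₁+j₂−J=1  J+j₁−j₂=2  J−j₁+j₂=2  j₁+j₂+J+1=6
(j₁±m₁, j₂±m₂, J±M) = (1,2,2,1,2,2)
P² = 4/9
sum k=0..1:
  [0] +1/4 = 1/4
  [1] −1/1 = -1
S = -3/4
C² = P²·S² = 1/4 ; C = -0.500000

-0.500000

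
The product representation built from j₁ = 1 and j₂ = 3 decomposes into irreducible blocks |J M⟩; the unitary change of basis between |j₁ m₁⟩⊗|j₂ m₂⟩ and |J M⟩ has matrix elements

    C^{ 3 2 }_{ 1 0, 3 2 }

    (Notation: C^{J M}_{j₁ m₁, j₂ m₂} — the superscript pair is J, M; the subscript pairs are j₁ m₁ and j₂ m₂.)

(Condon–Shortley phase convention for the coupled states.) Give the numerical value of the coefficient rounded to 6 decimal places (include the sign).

−√(1/3) = -0.577350

j₁+j₂−J=1  J+j₁−j₂=1  J−j₁+j₂=5  j₁+j₂+J+1=8
(j₁±m₁, j₂±m₂, J±M) = (1,1,5,1,5,1)
P² = 300
sum k=0..1:
  [0] +1/120 = 1/120
  [1] −1/24 = -1/24
S = -1/30
C² = P²·S² = 1/3 ; C = -0.577350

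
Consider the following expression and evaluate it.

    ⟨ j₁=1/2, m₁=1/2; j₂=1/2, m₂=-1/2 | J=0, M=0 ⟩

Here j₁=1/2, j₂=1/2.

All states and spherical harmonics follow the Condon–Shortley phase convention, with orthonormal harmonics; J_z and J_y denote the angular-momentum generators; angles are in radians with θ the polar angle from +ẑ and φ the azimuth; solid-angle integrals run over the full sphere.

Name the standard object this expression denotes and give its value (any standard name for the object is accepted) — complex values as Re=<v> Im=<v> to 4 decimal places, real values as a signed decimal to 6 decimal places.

Clebsch–Gordan coefficient, +√(1/2) ≈ +0.707107

This is a Clebsch–Gordan (vector-coupling) coefficient.
triangle: 1!×0!×0!/2! = 1/2
(j±m)!: 1!×0!×0!×1!×0!×0! = 1
prefactor² = (2J+1)×Δ×N² = 1/2
  k=0: +1/(0!×1!×0!×0!×0!×0!) = 1
Σ = 1  ⇒  CG² = 1/2×1² = 1/2
CG = +√(1/2) = +0.707107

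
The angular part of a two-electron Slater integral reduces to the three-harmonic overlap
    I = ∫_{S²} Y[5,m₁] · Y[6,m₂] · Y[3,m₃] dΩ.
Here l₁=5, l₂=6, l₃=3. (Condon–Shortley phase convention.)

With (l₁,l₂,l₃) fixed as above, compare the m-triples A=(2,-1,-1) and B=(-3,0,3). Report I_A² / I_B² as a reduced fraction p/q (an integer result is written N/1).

l's match ⇒ only the (l;m) 3-j factors differ between A and B.
A: triangle coeff Δ(5,6,3) = 1/675675; Σ_t [1,3]: t=1:−1/241920 t=2:+1/8640 t=3:−1/5760 = -1/16128; (3j)²=5/1001 [(5 6 3; 2 -1 -1)], sign=-1
B: triangle coeff Δ(5,6,3) = 1/675675; Σ_t [6,6]: t=6:+1/69120 = 1/69120; (3j)²=4/429 [(5 6 3; -3 0 3)], sign=+1
I_A²/I_B² = (5/1001)/(4/429) = 15/28

15/28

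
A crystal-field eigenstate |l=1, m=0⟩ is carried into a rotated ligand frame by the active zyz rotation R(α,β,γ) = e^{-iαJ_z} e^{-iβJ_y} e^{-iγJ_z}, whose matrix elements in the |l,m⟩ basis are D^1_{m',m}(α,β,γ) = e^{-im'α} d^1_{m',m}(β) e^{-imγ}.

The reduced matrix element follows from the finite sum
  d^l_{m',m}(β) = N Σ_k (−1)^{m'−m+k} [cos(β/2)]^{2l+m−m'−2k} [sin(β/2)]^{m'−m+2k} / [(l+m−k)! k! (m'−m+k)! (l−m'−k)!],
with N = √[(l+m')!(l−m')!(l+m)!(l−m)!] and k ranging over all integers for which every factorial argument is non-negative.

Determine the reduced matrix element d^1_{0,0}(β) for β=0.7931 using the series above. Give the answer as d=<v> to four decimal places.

d^1_{0,0}(β=0.7931) via the finite sum:
With c≡cos(β/2)=0.922399 and s≡sin(β/2)=0.386238, N=[1·1·1·1]^{1/2}=1.000000
k∈{0,1} keeps every argument non-negative
  k=0: (−1)^0·1.0000/(1)·0.9224^2·0.3862^0 = +0.850820
  k=1: (−1)^1·1.0000/(1)·0.9224^0·0.3862^2 = -0.149180
d^1_{0,0}(0.7931) = +0.850820 -0.149180 = +0.701640

d=0.7016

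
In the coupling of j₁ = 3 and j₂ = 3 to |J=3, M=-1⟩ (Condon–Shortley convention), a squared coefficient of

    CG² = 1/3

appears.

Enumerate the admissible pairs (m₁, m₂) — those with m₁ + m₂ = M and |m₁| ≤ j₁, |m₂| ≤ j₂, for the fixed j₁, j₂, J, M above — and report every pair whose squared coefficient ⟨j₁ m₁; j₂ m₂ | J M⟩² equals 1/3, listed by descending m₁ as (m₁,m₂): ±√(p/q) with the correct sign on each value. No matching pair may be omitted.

Admissible pairs with m₁+m₂ = M = -1: (-3,2), (-2,1), (-1,0), (0,-1), (1,-2), (2,-3)
  (m₁,m₂)=(2,-3): CG² = 1/3, CG = +√(1/3)   ← matches the target
  (m₁,m₂)=(1,-2): CG² = 0/1, CG = 0
  (m₁,m₂)=(0,-1): CG² = 1/6, CG = −√(1/6)
  (m₁,m₂)=(-1,0): CG² = 1/6, CG = +√(1/6)
  (m₁,m₂)=(-2,1): CG² = 0/1, CG = 0
  (m₁,m₂)=(-3,2): CG² = 1/3, CG = −√(1/3)   ← matches the target
Pairs with CG² = 1/3: (2,-3): +√(1/3); (-3,2): −√(1/3)

(2,-3): +√(1/3); (-3,2): −√(1/3)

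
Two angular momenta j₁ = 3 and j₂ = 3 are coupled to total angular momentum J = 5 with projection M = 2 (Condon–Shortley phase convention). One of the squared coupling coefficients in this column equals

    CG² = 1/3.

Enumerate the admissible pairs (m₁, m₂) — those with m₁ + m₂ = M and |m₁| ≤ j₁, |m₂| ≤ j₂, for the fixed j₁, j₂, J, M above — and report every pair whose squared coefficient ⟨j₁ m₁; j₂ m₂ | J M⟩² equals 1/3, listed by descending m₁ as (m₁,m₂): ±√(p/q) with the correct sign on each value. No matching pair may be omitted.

(2,0): +√(1/3); (0,2): −√(1/3)

Admissible pairs with m₁+m₂ = M = 2: (-1,3), (0,2), (1,1), (2,0), (3,-1)
  (m₁,m₂)=(3,-1): CG² = 1/6, CG = +√(1/6)
  (m₁,m₂)=(2,0): CG² = 1/3, CG = +√(1/3)   ← matches the target
  (m₁,m₂)=(1,1): CG² = 0/1, CG = 0
  (m₁,m₂)=(0,2): CG² = 1/3, CG = −√(1/3)   ← matches the target
  (m₁,m₂)=(-1,3): CG² = 1/6, CG = −√(1/6)
Pairs with CG² = 1/3: (2,0): +√(1/3); (0,2): −√(1/3)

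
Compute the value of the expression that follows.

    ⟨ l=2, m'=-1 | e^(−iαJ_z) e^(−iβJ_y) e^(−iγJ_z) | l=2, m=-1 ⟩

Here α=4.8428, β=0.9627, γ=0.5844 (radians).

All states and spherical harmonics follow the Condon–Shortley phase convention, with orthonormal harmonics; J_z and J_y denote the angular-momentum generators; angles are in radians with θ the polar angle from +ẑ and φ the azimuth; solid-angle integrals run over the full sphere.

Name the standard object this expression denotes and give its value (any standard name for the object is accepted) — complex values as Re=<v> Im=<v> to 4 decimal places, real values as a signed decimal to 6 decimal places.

Wigner D-matrix element, Re=0.0734 Im=-0.0846

This is a Wigner D-matrix element — the rotation-matrix element ⟨l m'| R(α,β,γ) |l m⟩ in the angular-momentum basis.
D^2_{-1,-1}(4.8428,0.9627,0.5844) = e^{-i·-1·4.8428}·d^2_{-1,-1}(0.9627)·e^{-i·-1·0.5844}. Compute d first:
Half-angle: c=0.886371, s=0.462976. N=√(1·6·1·6)=6.000000
k: max(0,(-1)−(-1))=0 … min(2+(-1),2−(-1))=1
  k=0: (−1)^0·6.0000/(6)·0.8864^4·0.4630^0 = +0.617251
  k=1: (−1)^1·6.0000/(2)·0.8864^2·0.4630^2 = -0.505207
d^2_{-1,-1}(0.9627) = +0.617251 -0.505207 = +0.112044
D = (+0.130042-0.991509i)·(+0.112044)·(+0.834043+0.551699i) = +0.073442-0.084617i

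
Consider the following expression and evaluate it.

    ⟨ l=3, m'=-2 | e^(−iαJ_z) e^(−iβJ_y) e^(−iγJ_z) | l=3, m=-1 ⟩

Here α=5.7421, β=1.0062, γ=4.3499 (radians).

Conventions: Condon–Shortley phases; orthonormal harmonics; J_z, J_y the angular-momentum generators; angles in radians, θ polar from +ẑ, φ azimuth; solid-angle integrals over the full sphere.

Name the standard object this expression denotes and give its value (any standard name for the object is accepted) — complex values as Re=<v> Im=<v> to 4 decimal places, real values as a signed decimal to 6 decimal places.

Wigner D-matrix element, Re=-0.3078 Im=-0.0390

This is a Wigner D-matrix element — the rotation-matrix element ⟨l m'| R(α,β,γ) |l m⟩ in the angular-momentum basis.
Split into d^3_{-2,-1}(β=1.0062) × two z-phases.
With c≡cos(β/2)=0.876092 and s≡sin(β/2)=0.482144, N=[1·120·2·24]^{1/2}=75.894664
k∈{1,2} keeps every argument non-negative
  k=1: (−1)^0·75.8947/(24)·0.8761^5·0.4821^1 = +0.786911
  k=2: (−1)^1·75.8947/(12)·0.8761^3·0.4821^3 = -0.476660
d^3_{-2,-1}(1.0062) = +0.786911 -0.476660 = +0.310250
D = (+0.469413-0.882979i)·(+0.310250)·(-0.354603-0.935017i) = -0.307786-0.039030i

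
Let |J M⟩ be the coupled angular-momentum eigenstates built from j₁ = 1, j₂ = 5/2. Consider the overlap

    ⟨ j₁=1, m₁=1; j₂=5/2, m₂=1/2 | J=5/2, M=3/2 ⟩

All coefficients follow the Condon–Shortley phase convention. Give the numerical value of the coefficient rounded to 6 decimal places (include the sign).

triangle: 1!*1!*4!/7! = 24/5040
(j±m)!: 2!*0!*3!*2!*4!*1! = 576
prefactor² = (2J+1)*Δ*N² = 576/35
  k=0: +1/(0!*1!*0!*3!*1!*1!) = 1/6
Σ = 1/6  ⇒  CG² = 576/35*(1/6)² = 16/35
CG = +√(16/35) = +0.676123

+√(16/35) = +0.676123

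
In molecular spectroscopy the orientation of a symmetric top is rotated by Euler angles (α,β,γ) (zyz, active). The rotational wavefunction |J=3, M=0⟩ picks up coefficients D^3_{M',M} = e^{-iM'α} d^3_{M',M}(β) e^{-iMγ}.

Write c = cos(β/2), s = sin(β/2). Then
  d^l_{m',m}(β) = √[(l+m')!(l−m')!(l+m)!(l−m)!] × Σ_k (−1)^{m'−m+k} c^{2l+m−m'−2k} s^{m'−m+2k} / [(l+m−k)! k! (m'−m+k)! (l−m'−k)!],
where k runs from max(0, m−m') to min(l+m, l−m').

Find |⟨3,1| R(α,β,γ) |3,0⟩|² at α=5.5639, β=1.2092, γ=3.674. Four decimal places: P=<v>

P=0.0230

Split into d^3_{1,0}(β=1.2092) × two z-phases.
Half-angle: c=0.822730, s=0.568433. N=√(24·2·6·6)=41.569219
The bounds max(0,m−m')=0 and min(l+m,l−m')=2 give 3 terms
  k=0: (−1)^1·41.5692/(12)·0.8227^5·0.5684^1 = -0.742259
  k=1: (−1)^2·41.5692/(4)·0.8227^3·0.5684^3 = +1.062970
  k=2: (−1)^3·41.5692/(12)·0.8227^1·0.5684^5 = -0.169139
d^3_{1,0}(1.2092) = -0.742259 +1.062970 -0.169139 = +0.151572
|D^3_{1,0}|² = |d^3_{1,0}(β)|² = (+0.151572)² = 0.022974 (the z-rotation phases have unit modulus)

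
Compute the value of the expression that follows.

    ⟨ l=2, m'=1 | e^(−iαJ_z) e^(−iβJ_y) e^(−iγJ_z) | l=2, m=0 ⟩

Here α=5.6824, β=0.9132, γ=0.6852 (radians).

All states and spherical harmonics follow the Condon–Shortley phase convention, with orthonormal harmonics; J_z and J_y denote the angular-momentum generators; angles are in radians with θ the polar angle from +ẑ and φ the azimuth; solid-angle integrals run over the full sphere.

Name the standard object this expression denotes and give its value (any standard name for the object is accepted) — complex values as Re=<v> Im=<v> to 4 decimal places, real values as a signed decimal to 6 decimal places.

Wigner D-matrix element, Re=-0.4887 Im=-0.3349

This is a Wigner D-matrix element — the rotation-matrix element ⟨l m'| R(α,β,γ) |l m⟩ in the angular-momentum basis.
Split into d^2_{1,0}(β=0.9132) × two z-phases.
Half-angle: c=0.897557, s=0.440899. N=√(6·1·2·2)=4.898979
Admissible k: 0..1 (factorial args all ≥0)
  k=0: (−1)^1·4.8990/(2)·0.8976^3·0.4409^1 = -0.780909
  k=1: (−1)^2·4.8990/(2)·0.8976^1·0.4409^3 = +0.188432
d^2_{1,0}(0.9132) = -0.780909 +0.188432 = -0.592477
Phases: e^{-i·(1)·5.6824}=+0.824892+0.565290i, e^{-i·(0)·0.6852}=+1.000000+0.000000i ⇒ D=-0.488729-0.334922i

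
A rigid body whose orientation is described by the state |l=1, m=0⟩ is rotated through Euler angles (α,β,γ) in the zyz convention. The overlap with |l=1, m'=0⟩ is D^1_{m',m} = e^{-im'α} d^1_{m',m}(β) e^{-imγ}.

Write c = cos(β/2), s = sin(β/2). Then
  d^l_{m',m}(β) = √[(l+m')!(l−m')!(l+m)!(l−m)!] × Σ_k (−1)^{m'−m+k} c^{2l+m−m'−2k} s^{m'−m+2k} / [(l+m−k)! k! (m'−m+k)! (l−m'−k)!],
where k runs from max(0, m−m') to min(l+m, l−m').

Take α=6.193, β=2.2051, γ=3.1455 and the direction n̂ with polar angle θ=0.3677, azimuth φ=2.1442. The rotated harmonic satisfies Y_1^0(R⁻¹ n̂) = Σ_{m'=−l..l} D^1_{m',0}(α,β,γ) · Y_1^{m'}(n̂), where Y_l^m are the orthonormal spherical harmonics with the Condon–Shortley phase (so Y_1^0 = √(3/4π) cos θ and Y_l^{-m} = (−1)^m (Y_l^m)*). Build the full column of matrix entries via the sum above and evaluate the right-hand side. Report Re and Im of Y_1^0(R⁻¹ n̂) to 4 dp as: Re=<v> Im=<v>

Need the full column D^1_{m',0} for m'=−1..1 at α=6.1930, β=2.2051, γ=3.1455.
cos(β/2)=0.451322, sin(β/2)=0.892361
d^1_{-1,0}: single k=1 term ⇒ +0.569564;  D = +0.567249-0.051297i
d^1_{0,0}: k∈[0..1] ⇒ +0.203692 -0.796308 = -0.592617;  D = -0.592617+0.000000i
d^1_{1,0}: single k=0 term ⇒ -0.569564;  D = -0.567249-0.051297i
Y_1^{m'}(θ=0.3677,φ=2.1442) and Σ D·Y over m':
  (+0.5672-0.0513i)·(-0.0674-0.1043i)  (-0.5926+0.0000i)·(+0.4559+0.0000i)  (-0.5672-0.0513i)·(+0.0674-0.1043i)
Y_1^0(R⁻¹ n̂) = -0.357340+0.000000i

Re=-0.3573 Im=0.0000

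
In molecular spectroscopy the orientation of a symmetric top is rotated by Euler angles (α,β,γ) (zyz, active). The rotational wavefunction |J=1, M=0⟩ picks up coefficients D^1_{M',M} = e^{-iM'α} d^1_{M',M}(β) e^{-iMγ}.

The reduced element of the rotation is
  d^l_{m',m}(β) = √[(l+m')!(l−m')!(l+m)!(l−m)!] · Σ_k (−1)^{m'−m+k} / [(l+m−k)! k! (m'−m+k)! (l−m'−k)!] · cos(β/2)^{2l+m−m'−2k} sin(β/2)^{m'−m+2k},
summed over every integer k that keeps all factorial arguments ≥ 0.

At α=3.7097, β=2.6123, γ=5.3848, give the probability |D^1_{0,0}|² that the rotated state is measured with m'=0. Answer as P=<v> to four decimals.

P=0.7451

Split into d^1_{0,0}(β=2.6123) × two z-phases.
Half-angle: c=0.261568, s=0.965185. N=√(1·1·1·1)=1.000000
k: max(0,(0)−(0))=0 … min(1+(0),1−(0))=1
  k=0: (−1)^0·1.0000/(1)·0.2616^2·0.9652^0 = +0.068418
  k=1: (−1)^1·1.0000/(1)·0.2616^0·0.9652^2 = -0.931582
d^1_{0,0}(2.6123) = +0.068418 -0.931582 = -0.863164
|D^1_{0,0}|² = |d^1_{0,0}(β)|² = (-0.863164)² = 0.745053 (the z-rotation phases have unit modulus)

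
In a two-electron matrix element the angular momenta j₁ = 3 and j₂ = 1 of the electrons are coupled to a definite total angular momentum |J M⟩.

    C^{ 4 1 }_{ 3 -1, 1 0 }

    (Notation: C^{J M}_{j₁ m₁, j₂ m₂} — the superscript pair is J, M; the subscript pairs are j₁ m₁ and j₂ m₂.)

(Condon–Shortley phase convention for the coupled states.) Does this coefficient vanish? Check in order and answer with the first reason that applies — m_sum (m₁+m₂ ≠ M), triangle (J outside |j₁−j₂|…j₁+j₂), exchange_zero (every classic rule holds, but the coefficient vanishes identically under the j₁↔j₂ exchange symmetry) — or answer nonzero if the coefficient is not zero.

m_sum

m-sum: m₁+m₂ = -1+0 = -1, M = 1  ✗ ⇒ coefficient is 0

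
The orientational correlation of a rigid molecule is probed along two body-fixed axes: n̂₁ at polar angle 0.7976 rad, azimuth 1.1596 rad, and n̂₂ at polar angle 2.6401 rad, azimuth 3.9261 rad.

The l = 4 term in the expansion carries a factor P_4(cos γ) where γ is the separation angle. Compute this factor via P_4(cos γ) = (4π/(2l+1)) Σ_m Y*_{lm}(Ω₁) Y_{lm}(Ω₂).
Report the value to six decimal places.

Term-by-term m-sum for l=4 (normalisation 4π/9 = 1.396263):
  m=-4: Y*=-0.00858 - 0.11578j  Y=-0.02364 - 0.00008j  product 0.00019 + 0.00274j
  m=-3: Y*=-0.30241 - 0.10602j  Y=-0.08599 - 0.08645j  product 0.01684 + 0.03526j
  m=-2: Y*=-0.28153 + 0.30317j  Y=0.00060 - 0.33879j  product 0.10254 + 0.09556j
  m=-1: Y*=0.03919 + 0.08987j  Y=0.33623 - 0.33563j  product 0.04334 + 0.01706j
  m=+0: Y*=-0.34971 + 0.00000j  Y=0.06613 + 0.00000j  product -0.02313 + 0.00000j
  m=+1: Y*=-0.03919 + 0.08987j  Y=-0.33623 - 0.33563j  product 0.04334 - 0.01706j
  m=+2: Y*=-0.28153 - 0.30317j  Y=0.00060 + 0.33879j  product 0.10254 - 0.09556j
  m=+3: Y*=0.30241 - 0.10602j  Y=0.08599 - 0.08645j  product 0.01684 - 0.03526j
  m=+4: Y*=-0.00858 + 0.11578j  Y=-0.02364 + 0.00008j  product 0.00019 - 0.00274j
Σ over m = 0.30270 + 0.00000j; ×(4π/9) → 0.42265 + 0.00000j. Real part: 0.422648

0.422648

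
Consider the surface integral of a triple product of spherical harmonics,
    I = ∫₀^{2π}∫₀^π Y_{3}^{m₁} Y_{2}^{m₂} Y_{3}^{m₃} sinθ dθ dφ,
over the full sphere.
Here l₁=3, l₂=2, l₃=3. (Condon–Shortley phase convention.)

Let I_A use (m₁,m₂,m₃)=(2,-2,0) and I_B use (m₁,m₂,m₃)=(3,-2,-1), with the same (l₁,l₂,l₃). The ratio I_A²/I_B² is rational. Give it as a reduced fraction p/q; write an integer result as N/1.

2/1

Shared (l₁,l₂,l₃)=(3,2,3): N and (l;000)² cancel in I_A²/I_B².
A: Δ = 2!·4!·2!/9! = 1/3780; Racah Σ t=0..0: t=0:+1/24 = 1/24; ⇒ 3j(3 2 3; 2 -2 0)² = 1/21, sgn -1
B: Δ = 2!·4!·2!/9! = 1/3780; Racah Σ t=0..0: t=0:+1/96 = 1/96; ⇒ 3j(3 2 3; 3 -2 -1)² = 1/42, sgn +1
I_A²/I_B² = (1/21)/(1/42) = 2/1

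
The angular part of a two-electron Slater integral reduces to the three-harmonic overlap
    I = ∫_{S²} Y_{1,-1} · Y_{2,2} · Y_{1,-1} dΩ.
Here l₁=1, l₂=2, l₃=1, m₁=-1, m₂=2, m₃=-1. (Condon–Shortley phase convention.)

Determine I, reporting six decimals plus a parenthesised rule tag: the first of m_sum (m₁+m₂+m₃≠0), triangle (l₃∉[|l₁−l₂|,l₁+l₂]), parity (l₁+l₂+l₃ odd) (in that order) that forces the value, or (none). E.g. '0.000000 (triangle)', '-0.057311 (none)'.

0.309019 (none)

m-sum 0 ✓  L=4 even ✓  1≤1≤3 ✓
Π(2lᵢ+1) = 3×5×3 = 45
triangle coeff Δ(1,2,1) = 1/30
Σ_t [1,1]: t=1:−1/1 = -1/1
(3j)²=2/15 [(1 2 1; 0 0 0)], sign=+1
Σ_t [2,2]: t=2:+1/4 = 1/4
(3j)²=1/5 [(1 2 1; -1 2 -1)], sign=+1
⇒ 4πI² = 6/5
I = (+1)√(6/5/(4π)) = 0.30901936
No selection rule forces the value: the integral is nonzero (none).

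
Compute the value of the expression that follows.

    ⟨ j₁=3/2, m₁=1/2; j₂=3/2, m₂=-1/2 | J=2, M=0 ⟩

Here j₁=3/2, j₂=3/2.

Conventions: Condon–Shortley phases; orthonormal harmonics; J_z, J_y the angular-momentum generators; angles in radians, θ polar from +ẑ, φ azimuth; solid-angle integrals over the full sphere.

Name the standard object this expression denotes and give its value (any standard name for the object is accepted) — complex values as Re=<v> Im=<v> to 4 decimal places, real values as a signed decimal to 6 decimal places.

This is a Clebsch–Gordan (vector-coupling) coefficient.
j₁+j₂−J=1  J+j₁−j₂=2  J−j₁+j₂=2  j₁+j₂+J+1=6
(j₁±m₁, j₂±m₂, J±M) = (2,1,1,2,2,2)
P² = 4/9
sum k=0..1:
  [0] +1/1 = 1
  [1] −1/4 = -1/4
S = 3/4
C² = P²·S² = 1/4 ; C = +0.500000

Clebsch–Gordan coefficient, +√(1/4) ≈ +0.500000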